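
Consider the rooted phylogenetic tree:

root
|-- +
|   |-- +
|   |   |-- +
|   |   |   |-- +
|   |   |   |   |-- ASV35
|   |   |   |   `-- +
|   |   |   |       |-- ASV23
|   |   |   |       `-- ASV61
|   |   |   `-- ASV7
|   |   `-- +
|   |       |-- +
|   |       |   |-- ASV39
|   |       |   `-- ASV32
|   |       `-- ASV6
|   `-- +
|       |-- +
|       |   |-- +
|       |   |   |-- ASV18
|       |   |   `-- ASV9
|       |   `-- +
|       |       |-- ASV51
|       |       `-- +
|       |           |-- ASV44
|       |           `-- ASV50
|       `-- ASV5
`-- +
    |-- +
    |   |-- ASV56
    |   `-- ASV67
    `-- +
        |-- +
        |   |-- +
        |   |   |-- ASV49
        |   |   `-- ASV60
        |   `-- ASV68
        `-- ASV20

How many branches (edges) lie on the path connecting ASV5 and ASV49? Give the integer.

8

The MRCA of ASV5 and ASV49 is the root of the tree.
From ASV5 up to that node: 3 branches. From ASV49 up to the same node: 5 branches. Total: 3 + 5 = 8.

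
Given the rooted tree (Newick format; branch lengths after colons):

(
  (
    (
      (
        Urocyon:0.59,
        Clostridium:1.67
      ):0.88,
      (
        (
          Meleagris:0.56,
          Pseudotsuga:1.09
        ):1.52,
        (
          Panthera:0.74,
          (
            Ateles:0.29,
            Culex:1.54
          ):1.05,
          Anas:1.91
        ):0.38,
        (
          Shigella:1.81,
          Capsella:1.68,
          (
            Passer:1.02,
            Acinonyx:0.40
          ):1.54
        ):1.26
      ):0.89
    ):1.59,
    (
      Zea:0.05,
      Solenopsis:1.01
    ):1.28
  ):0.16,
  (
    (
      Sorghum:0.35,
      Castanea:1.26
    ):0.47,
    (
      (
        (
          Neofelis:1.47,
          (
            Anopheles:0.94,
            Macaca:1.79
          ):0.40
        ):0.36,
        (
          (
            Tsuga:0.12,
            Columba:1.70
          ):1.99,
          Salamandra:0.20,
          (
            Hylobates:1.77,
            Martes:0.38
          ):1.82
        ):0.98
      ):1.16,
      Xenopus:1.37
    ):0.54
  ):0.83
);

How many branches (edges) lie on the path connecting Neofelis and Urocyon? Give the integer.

The MRCA of Neofelis and Urocyon is the root of the tree.
From Neofelis up to that node: 5 branches. From Urocyon up to the same node: 4 branches. Total: 5 + 4 = 9.

9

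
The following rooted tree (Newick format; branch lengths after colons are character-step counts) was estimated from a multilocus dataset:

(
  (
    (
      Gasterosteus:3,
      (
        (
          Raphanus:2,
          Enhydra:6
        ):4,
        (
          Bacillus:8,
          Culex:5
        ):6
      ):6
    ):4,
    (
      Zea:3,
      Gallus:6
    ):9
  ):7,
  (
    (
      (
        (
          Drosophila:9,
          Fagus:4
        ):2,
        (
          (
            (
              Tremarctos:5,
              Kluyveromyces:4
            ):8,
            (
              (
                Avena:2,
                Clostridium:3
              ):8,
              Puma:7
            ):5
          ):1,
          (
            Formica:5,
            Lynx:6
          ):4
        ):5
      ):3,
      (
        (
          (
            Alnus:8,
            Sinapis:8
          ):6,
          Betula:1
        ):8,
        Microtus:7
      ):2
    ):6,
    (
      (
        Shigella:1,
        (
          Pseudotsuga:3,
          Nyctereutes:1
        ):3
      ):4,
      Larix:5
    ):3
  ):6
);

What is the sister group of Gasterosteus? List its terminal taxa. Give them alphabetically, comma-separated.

Bacillus, Culex, Enhydra, Raphanus

Gasterosteus attaches to the tree at the node subtending (Gasterosteus,((Raphanus,Enhydra),(Bacillus,Culex))).
The other lineage descending from that same node — the sister group — is ((Raphanus,Enhydra),(Bacillus,Culex)); its 4 tips in alphabetical order are the answer.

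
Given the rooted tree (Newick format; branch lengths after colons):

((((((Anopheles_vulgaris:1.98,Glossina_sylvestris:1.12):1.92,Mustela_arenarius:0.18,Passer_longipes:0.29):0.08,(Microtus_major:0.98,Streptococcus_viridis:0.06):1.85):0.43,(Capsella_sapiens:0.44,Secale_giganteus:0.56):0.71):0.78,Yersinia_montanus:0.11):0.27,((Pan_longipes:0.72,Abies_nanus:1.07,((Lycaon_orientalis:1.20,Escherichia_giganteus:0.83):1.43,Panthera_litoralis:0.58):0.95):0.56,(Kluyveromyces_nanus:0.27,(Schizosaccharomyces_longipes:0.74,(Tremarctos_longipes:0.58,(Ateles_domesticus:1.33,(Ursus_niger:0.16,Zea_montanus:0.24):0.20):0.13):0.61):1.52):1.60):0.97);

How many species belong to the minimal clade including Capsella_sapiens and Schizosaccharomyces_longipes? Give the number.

20

The MRCA of Capsella_sapiens and Schizosaccharomyces_longipes is the root, so the clade is the entire tree.
That clade contains 20 terminal taxa: Abies_nanus, Anopheles_vulgaris, Ateles_domesticus, Capsella_sapiens, Escherichia_giganteus, Glossina_sylvestris, Kluyveromyces_nanus, Lycaon_orientalis, Microtus_major, Mustela_arenarius, Pan_longipes, Panthera_litoralis, Passer_longipes, Schizosaccharomyces_longipes, Secale_giganteus, Streptococcus_viridis, Tremarctos_longipes, Ursus_niger, Yersinia_montanus, Zea_montanus.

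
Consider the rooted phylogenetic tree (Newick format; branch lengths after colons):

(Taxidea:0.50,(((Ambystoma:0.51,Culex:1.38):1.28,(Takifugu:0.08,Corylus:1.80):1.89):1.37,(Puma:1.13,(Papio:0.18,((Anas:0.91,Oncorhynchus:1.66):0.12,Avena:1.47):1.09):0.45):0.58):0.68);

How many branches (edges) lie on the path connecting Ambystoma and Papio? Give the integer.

6

The MRCA of Ambystoma and Papio is the node subtending (((Ambystoma,Culex),(Takifugu,Corylus)),(Puma,(Papio,((Anas,Oncorhynchus),Avena)))).
From Ambystoma up to that node: 3 branches. From Papio up to the same node: 3 branches. Total: 3 + 3 = 6.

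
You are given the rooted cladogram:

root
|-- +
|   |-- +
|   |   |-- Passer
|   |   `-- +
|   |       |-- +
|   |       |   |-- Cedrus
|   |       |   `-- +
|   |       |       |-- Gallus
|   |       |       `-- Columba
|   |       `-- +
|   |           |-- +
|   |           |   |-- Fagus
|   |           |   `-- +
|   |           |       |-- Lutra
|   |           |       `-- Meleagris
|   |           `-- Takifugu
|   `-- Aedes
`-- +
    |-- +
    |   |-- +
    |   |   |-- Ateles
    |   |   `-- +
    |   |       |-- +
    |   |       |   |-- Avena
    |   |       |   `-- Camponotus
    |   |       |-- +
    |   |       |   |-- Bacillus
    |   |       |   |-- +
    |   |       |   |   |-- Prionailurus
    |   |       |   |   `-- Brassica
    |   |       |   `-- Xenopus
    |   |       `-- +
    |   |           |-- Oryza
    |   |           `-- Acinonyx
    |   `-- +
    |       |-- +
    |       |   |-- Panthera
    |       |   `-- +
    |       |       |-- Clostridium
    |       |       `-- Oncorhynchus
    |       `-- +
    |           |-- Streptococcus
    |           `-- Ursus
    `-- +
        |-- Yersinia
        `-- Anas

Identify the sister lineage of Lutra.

Meleagris

Lutra attaches to the tree at the node subtending (Lutra,Meleagris).
The other lineage descending from that same node — the sister group — is the single tip Meleagris.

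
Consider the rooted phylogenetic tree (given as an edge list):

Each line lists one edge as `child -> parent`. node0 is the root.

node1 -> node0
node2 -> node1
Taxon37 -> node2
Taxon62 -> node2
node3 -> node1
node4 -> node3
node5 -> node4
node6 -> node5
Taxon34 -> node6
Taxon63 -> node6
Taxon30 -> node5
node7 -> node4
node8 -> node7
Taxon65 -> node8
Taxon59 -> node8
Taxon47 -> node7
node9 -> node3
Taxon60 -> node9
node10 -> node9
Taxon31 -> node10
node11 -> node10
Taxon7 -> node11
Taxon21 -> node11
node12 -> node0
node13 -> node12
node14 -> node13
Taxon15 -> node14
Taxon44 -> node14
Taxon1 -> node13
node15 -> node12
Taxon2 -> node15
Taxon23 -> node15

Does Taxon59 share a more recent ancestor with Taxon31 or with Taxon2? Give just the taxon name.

Taxon31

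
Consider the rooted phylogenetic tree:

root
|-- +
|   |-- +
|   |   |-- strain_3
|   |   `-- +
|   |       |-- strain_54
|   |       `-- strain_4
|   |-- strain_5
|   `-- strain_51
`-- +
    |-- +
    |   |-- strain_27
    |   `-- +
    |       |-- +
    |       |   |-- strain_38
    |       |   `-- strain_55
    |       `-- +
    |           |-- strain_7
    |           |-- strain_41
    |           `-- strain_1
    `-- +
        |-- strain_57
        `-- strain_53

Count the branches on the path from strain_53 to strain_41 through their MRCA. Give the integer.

The MRCA of strain_53 and strain_41 is the node subtending ((strain_27,((strain_38,strain_55),(strain_7,strain_41,strain_1))),(strain_57,strain_53)).
From strain_53 up to that node: 2 branches. From strain_41 up to the same node: 4 branches. Total: 2 + 4 = 6.

6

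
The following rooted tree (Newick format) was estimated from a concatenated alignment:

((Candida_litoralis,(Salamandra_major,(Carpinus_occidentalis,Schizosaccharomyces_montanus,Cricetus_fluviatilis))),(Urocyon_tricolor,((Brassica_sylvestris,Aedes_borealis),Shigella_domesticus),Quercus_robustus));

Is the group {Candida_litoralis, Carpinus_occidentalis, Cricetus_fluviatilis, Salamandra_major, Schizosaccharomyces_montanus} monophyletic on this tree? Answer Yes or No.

Yes

The most recent common ancestor of these taxa subtends (Candida_litoralis,(Salamandra_major,(Carpinus_occidentalis,Schizosaccharomyces_montanus,Cricetus_fluviatilis))).
That clade has exactly 5 tips — every listed taxon and nothing else — so the group is monophyletic.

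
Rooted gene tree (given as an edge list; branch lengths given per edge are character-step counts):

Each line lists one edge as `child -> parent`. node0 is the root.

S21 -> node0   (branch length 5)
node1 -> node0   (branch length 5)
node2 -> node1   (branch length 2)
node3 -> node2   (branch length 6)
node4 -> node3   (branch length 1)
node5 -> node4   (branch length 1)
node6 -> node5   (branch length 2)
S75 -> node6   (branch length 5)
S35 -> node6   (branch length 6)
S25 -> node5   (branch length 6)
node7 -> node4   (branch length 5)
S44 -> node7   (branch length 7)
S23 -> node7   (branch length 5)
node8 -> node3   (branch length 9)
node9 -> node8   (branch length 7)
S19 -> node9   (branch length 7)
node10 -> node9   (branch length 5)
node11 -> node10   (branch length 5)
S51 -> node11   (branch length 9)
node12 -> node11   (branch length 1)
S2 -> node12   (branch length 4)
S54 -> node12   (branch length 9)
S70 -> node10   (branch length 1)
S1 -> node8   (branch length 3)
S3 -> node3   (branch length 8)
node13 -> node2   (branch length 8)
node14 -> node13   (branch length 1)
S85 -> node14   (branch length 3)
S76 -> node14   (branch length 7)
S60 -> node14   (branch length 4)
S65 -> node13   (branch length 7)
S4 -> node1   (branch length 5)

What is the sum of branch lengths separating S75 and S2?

40

The path runs S75 → … → MRCA → … → S2; the MRCA is the node subtending ((((S75,S35),S25),(S44,S23)),((S19,((S51,(S2,S54)),S70)),S1),S3).
Branch lengths along that path: 5 + 2 + 1 + 1 + 9 + 7 + 5 + 5 + 1 + 4 = 40.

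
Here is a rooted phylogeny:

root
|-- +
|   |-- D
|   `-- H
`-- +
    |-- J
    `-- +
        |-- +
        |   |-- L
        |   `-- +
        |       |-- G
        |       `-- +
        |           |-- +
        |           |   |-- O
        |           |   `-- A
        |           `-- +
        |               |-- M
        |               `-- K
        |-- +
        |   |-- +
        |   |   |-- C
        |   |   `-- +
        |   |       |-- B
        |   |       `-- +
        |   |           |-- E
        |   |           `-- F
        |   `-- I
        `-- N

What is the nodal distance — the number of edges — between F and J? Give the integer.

The MRCA of F and J is the node subtending (J,((L,(G,((O,A),(M,K)))),((C,(B,(E,F))),I),N)).
From F up to that node: 6 branches. From J up to the same node: 1 branch. Total: 6 + 1 = 7.

7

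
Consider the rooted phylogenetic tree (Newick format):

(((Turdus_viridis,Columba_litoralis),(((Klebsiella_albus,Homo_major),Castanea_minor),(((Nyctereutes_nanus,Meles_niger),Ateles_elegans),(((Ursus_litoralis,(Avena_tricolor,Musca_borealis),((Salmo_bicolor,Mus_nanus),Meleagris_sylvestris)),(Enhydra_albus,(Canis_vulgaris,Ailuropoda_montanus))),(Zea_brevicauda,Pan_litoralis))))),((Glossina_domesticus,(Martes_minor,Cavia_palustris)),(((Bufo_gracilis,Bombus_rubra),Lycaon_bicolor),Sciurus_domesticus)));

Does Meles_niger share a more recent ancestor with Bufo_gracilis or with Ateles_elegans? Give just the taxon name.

Ateles_elegans

The MRCA of Meles_niger and Ateles_elegans subtends ((Nyctereutes_nanus,Meles_niger),Ateles_elegans) (3 taxa).
The MRCA of Meles_niger and Bufo_gracilis is the root, subtending the entire tree (26 taxa).
The first is nested inside the second, so Meles_niger shares a more recent common ancestor with Ateles_elegans.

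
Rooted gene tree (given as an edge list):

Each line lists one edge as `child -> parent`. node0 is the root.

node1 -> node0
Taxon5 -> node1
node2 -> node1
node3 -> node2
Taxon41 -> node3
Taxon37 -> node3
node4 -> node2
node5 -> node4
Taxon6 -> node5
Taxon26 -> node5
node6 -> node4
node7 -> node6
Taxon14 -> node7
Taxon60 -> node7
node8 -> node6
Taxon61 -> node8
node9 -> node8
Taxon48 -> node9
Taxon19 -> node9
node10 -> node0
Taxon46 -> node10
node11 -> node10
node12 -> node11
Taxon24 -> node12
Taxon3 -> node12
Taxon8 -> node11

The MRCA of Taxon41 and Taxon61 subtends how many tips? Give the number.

The MRCA of Taxon41 and Taxon61 is the node subtending ((Taxon41,Taxon37),((Taxon6,Taxon26),((Taxon14,Taxon60),(Taxon61,(Taxon48,Taxon19))))).
That clade contains 9 terminal taxa: Taxon14, Taxon19, Taxon26, Taxon37, Taxon41, Taxon48, Taxon6, Taxon60, Taxon61.

9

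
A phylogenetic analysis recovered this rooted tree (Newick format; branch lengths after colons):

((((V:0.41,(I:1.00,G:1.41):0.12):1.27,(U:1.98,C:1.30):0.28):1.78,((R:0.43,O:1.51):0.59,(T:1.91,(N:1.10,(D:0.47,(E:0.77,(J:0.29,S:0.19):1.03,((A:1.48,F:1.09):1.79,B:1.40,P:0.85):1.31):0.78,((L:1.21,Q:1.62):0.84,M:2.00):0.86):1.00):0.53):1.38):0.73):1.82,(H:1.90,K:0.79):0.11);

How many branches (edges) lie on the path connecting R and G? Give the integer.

The MRCA of R and G is the node subtending (((V,(I,G)),(U,C)),((R,O),(T,(N,(D,(E,(J,S),((A,F),B,P)),((L,Q),M)))))).
From R up to that node: 3 branches. From G up to the same node: 4 branches. Total: 3 + 4 = 7.

7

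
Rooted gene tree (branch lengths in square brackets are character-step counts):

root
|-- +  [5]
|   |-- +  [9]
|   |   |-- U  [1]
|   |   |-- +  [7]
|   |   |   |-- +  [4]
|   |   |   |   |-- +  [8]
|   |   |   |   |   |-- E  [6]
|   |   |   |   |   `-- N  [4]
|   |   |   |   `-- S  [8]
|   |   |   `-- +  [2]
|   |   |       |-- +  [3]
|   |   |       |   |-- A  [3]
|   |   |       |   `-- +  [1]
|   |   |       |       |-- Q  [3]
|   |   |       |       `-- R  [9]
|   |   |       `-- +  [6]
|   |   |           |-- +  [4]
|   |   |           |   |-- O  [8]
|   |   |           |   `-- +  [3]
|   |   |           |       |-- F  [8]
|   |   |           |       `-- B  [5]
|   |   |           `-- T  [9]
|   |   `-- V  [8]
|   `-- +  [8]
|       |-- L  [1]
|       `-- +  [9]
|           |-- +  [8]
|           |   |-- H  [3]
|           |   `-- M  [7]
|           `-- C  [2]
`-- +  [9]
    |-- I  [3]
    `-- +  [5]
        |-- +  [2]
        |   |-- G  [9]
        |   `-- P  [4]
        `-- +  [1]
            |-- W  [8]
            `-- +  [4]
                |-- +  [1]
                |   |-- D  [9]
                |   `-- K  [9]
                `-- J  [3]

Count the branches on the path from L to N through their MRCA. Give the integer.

7

The MRCA of L and N is the node subtending ((U,(((E,N),S),((A,(Q,R)),((O,(F,B)),T))),V),(L,((H,M),C))).
From L up to that node: 2 branches. From N up to the same node: 5 branches. Total: 2 + 5 = 7.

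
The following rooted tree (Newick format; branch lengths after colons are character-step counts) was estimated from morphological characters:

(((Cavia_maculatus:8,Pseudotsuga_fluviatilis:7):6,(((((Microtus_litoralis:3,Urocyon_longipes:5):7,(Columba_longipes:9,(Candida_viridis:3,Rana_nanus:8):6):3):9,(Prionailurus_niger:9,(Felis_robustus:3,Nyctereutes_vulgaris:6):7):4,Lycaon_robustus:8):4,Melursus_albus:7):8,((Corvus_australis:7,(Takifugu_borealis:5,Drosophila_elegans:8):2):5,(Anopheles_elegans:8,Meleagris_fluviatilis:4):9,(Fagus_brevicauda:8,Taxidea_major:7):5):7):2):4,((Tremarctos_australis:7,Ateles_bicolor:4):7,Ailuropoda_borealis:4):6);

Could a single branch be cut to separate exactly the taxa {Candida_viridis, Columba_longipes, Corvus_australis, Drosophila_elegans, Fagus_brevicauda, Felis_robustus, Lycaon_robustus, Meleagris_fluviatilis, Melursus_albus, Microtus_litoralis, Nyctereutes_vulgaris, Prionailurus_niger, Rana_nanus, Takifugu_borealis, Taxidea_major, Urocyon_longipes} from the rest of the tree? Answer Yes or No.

No

The MRCA of the listed taxa subtends (((((Microtus_litoralis,Urocyon_longipes),(Columba_longipes,(Candida_viridis,Rana_nanus))),(Prionailurus_niger,(Felis_robustus,Nyctereutes_vulgaris)),Lycaon_robustus),Melursus_albus),((Corvus_australis,(Takifugu_borealis,Drosophila_elegans)),(Anopheles_elegans,Meleagris_fluviatilis),(Fagus_brevicauda,Taxidea_major))).
That clade also contains Anopheles_elegans, which is not in the proposed group, so the group is not monophyletic.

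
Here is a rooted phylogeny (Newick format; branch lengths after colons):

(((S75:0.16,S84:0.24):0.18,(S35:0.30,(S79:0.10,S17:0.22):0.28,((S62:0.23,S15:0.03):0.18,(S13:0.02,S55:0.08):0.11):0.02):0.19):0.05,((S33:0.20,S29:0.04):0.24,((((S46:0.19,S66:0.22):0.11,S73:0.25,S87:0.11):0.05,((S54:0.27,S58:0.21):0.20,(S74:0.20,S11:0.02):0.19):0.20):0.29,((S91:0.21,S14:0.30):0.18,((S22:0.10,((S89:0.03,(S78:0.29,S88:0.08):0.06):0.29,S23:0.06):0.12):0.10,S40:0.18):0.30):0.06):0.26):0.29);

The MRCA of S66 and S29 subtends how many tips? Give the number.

The MRCA of S66 and S29 is the node subtending ((S33,S29),((((S46,S66),S73,S87),((S54,S58),(S74,S11))),((S91,S14),((S22,((S89,(S78,S88)),S23)),S40)))).
That clade contains 18 terminal taxa: S11, S14, S22, S23, S29, S33, S40, S46, S54, S58, S66, S73, S74, S78, S87, S88, S89, S91.

18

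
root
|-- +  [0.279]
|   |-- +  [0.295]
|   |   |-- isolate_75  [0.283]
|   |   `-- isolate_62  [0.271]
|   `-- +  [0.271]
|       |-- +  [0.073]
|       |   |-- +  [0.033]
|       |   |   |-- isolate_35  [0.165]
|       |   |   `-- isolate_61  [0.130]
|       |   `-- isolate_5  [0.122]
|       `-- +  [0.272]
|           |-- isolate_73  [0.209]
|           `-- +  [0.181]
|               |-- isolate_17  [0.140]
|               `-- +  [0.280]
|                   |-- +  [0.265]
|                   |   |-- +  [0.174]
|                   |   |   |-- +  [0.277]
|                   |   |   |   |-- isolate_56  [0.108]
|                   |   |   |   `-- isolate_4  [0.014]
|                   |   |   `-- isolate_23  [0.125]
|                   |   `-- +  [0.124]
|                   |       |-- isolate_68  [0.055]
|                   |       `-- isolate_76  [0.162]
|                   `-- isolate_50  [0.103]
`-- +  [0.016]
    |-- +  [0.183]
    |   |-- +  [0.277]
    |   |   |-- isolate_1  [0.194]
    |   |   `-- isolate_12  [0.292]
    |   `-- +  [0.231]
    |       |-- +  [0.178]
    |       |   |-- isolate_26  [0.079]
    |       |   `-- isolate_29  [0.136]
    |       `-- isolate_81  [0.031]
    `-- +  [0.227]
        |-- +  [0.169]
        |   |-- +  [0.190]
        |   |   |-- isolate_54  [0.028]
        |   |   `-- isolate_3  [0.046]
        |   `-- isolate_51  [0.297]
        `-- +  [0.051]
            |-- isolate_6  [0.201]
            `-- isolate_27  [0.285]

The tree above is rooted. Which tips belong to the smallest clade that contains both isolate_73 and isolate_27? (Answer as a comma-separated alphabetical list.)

isolate_1, isolate_12, isolate_17, isolate_23, isolate_26, isolate_27, isolate_29, isolate_3, isolate_35, isolate_4, isolate_5, isolate_50, isolate_51, isolate_54, isolate_56, isolate_6, isolate_61, isolate_62, isolate_68, isolate_73, isolate_75, isolate_76, isolate_81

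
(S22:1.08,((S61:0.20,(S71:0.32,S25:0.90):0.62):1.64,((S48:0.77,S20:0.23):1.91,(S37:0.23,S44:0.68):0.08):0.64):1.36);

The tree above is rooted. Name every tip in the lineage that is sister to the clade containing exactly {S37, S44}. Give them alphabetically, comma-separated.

The clade containing exactly {S37, S44} attaches to the tree at the node subtending ((S48,S20),(S37,S44)).
The other lineage descending from that same node — the sister group — is (S48,S20); its 2 tips in alphabetical order are the answer.

S20, S48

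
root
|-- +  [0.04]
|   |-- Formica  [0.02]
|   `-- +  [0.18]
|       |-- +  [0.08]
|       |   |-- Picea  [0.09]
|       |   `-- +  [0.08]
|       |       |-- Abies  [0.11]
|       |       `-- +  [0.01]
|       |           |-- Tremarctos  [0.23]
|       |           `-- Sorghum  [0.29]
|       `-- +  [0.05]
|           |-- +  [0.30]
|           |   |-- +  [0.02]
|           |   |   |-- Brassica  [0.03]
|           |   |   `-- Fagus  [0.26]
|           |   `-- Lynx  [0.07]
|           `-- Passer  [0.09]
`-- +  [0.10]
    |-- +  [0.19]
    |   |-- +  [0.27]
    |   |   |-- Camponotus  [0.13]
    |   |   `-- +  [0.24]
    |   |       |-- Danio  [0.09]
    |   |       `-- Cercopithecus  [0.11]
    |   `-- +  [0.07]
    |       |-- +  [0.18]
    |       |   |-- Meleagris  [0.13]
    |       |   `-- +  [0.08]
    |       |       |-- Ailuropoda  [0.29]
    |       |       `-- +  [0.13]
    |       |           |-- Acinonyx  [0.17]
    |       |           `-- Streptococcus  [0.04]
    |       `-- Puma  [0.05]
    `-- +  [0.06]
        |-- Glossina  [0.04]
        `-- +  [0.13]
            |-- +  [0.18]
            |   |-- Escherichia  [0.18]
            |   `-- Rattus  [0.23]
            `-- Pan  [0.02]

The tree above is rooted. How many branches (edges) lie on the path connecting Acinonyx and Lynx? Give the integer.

12

The MRCA of Acinonyx and Lynx is the root of the tree.
From Acinonyx up to that node: 7 branches. From Lynx up to the same node: 5 branches. Total: 7 + 5 = 12.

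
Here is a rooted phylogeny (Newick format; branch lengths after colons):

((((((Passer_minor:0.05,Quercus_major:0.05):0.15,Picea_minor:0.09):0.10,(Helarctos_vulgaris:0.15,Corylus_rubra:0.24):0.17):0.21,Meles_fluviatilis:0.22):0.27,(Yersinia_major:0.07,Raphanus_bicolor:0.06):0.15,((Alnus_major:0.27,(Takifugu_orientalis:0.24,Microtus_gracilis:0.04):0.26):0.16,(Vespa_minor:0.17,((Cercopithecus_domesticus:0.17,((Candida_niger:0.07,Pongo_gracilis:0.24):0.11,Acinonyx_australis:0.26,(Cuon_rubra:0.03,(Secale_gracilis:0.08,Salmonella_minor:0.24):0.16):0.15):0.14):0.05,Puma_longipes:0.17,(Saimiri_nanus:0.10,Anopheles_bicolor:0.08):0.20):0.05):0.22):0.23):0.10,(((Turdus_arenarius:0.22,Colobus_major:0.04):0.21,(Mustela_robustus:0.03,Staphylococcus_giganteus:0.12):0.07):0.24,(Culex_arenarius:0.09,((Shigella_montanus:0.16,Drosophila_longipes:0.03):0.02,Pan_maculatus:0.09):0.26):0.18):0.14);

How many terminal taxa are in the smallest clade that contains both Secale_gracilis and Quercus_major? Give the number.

The MRCA of Secale_gracilis and Quercus_major is the node subtending (((((Passer_minor,Quercus_major),Picea_minor),(Helarctos_vulgaris,Corylus_rubra)),Meles_fluviatilis),(Yersinia_major,Raphanus_bicolor),((Alnus_major,(Takifugu_orientalis,Microtus_gracilis)),(Vespa_minor,((Cercopithecus_domesticus,((Candida_niger,Pongo_gracilis),Acinonyx_australis,(Cuon_rubra,(Secale_gracilis,Salmonella_minor)))),Puma_longipes,(Saimiri_nanus,Anopheles_bicolor))))).
That clade contains 22 terminal taxa: Acinonyx_australis, Alnus_major, Anopheles_bicolor, Candida_niger, Cercopithecus_domesticus, Corylus_rubra, Cuon_rubra, Helarctos_vulgaris, Meles_fluviatilis, Microtus_gracilis, Passer_minor, Picea_minor, Pongo_gracilis, Puma_longipes, Quercus_major, Raphanus_bicolor, Saimiri_nanus, Salmonella_minor, Secale_gracilis, Takifugu_orientalis, Vespa_minor, Yersinia_major.

22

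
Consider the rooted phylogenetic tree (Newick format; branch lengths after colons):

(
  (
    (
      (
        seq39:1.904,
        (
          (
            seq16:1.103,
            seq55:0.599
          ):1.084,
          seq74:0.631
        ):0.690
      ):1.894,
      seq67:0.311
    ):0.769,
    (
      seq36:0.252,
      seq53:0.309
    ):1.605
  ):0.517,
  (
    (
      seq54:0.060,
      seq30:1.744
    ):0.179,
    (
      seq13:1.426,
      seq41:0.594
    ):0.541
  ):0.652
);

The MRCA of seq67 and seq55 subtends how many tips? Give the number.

The MRCA of seq67 and seq55 is the node subtending ((seq39,((seq16,seq55),seq74)),seq67).
That clade contains 5 terminal taxa: seq16, seq39, seq55, seq67, seq74.

5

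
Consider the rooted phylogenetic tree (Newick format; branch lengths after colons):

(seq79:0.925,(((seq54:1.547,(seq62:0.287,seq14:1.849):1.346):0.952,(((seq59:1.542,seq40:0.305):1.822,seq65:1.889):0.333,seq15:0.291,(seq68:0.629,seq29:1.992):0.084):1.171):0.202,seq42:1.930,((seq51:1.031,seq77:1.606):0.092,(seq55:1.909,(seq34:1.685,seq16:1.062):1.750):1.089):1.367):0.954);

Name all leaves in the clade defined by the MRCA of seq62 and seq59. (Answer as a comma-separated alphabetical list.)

Tracing seq62: it sits inside (seq62,seq14).
Tracing seq59: it sits inside (seq59,seq40).
The smallest clade enclosing both is ((seq54,(seq62,seq14)),(((seq59,seq40),seq65),seq15,(seq68,seq29))); the answer is its 9 terminal taxa in alphabetical order.

seq14, seq15, seq29, seq40, seq54, seq59, seq62, seq65, seq68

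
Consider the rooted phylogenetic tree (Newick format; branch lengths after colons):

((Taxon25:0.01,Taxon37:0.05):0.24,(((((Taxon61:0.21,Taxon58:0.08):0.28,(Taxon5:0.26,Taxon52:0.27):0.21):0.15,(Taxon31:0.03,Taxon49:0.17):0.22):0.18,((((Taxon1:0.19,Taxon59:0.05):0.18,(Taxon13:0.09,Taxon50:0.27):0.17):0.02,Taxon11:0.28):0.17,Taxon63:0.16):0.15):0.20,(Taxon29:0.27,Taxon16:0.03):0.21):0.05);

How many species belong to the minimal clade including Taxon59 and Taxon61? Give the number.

The MRCA of Taxon59 and Taxon61 is the node subtending ((((Taxon61,Taxon58),(Taxon5,Taxon52)),(Taxon31,Taxon49)),((((Taxon1,Taxon59),(Taxon13,Taxon50)),Taxon11),Taxon63)).
That clade contains 12 terminal taxa: Taxon1, Taxon11, Taxon13, Taxon31, Taxon49, Taxon5, Taxon50, Taxon52, Taxon58, Taxon59, Taxon61, Taxon63.

12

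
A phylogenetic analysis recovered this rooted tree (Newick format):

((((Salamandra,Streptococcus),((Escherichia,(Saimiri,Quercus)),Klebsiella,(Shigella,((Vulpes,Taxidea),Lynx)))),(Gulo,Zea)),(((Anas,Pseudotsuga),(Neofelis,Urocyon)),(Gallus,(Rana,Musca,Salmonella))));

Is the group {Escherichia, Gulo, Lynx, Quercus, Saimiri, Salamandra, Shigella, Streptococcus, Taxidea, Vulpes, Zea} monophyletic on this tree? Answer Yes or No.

The MRCA of the listed taxa subtends (((Salamandra,Streptococcus),((Escherichia,(Saimiri,Quercus)),Klebsiella,(Shigella,((Vulpes,Taxidea),Lynx)))),(Gulo,Zea)).
That clade also contains Klebsiella, which is not in the proposed group, so the group is not monophyletic.

No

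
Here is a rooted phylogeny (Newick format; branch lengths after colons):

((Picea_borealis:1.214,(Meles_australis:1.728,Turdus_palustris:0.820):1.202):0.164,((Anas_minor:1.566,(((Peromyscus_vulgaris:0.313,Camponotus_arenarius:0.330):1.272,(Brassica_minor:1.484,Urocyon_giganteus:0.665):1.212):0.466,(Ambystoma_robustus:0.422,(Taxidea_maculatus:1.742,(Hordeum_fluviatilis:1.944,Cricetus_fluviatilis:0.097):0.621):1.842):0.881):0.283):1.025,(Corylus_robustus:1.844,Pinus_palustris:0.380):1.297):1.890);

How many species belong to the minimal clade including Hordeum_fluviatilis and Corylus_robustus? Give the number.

The MRCA of Hordeum_fluviatilis and Corylus_robustus is the node subtending ((Anas_minor,(((Peromyscus_vulgaris,Camponotus_arenarius),(Brassica_minor,Urocyon_giganteus)),(Ambystoma_robustus,(Taxidea_maculatus,(Hordeum_fluviatilis,Cricetus_fluviatilis))))),(Corylus_robustus,Pinus_palustris)).
That clade contains 11 terminal taxa: Ambystoma_robustus, Anas_minor, Brassica_minor, Camponotus_arenarius, Corylus_robustus, Cricetus_fluviatilis, Hordeum_fluviatilis, Peromyscus_vulgaris, Pinus_palustris, Taxidea_maculatus, Urocyon_giganteus.

11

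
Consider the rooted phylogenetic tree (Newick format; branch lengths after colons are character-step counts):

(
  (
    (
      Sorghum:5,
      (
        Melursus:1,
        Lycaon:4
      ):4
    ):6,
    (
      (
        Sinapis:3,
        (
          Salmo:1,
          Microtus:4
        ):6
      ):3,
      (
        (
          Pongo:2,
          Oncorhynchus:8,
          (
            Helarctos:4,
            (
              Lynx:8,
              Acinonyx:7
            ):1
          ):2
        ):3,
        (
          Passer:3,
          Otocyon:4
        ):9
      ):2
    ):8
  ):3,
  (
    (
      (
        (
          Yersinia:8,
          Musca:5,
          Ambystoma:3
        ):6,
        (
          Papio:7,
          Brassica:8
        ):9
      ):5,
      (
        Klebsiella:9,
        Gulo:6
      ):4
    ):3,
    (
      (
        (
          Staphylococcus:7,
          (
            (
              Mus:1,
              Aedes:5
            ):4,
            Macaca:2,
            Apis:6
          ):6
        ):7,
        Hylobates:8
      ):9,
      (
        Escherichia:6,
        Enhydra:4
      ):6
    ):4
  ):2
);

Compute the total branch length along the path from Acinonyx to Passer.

The path runs Acinonyx → … → MRCA → … → Passer; the MRCA is the node subtending ((Pongo,Oncorhynchus,(Helarctos,(Lynx,Acinonyx))),(Passer,Otocyon)).
Branch lengths along that path: 7 + 1 + 2 + 3 + 9 + 3 = 25.

25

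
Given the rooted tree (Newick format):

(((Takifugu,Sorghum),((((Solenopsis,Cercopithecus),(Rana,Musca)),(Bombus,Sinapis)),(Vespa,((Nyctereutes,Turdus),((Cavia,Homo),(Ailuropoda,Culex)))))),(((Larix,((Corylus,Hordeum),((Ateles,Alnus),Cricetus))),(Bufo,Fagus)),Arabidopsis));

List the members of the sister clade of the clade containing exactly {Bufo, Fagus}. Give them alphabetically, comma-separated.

The clade containing exactly {Bufo, Fagus} attaches to the tree at the node subtending ((Larix,((Corylus,Hordeum),((Ateles,Alnus),Cricetus))),(Bufo,Fagus)).
The other lineage descending from that same node — the sister group — is (Larix,((Corylus,Hordeum),((Ateles,Alnus),Cricetus))); its 6 tips in alphabetical order are the answer.

Alnus, Ateles, Corylus, Cricetus, Hordeum, Larix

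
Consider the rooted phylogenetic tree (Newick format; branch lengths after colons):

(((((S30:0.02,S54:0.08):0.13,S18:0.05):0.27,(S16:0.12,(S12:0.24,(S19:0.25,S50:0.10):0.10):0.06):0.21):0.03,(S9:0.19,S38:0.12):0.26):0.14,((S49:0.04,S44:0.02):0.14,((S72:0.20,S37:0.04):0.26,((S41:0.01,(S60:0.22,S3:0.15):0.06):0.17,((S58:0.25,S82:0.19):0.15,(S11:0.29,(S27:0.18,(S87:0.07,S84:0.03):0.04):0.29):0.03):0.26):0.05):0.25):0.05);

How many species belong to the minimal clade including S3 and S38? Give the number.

22

The MRCA of S3 and S38 is the root, so the clade is the entire tree.
That clade contains 22 terminal taxa: S11, S12, S16, S18, S19, S27, S3, S30, S37, S38, S41, S44, S49, S50, S54, S58, S60, S72, S82, S84, S87, S9.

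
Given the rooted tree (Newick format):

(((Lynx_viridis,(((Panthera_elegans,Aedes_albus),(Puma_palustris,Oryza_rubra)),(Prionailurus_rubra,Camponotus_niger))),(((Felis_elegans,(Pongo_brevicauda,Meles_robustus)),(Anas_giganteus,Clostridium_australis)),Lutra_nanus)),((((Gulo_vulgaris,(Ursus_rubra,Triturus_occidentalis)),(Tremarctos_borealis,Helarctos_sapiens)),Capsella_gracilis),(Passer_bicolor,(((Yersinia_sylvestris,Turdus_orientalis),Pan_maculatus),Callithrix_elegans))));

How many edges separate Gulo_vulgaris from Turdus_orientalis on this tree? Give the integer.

9

The MRCA of Gulo_vulgaris and Turdus_orientalis is the node subtending ((((Gulo_vulgaris,(Ursus_rubra,Triturus_occidentalis)),(Tremarctos_borealis,Helarctos_sapiens)),Capsella_gracilis),(Passer_bicolor,(((Yersinia_sylvestris,Turdus_orientalis),Pan_maculatus),Callithrix_elegans))).
From Gulo_vulgaris up to that node: 4 branches. From Turdus_orientalis up to the same node: 5 branches. Total: 4 + 5 = 9.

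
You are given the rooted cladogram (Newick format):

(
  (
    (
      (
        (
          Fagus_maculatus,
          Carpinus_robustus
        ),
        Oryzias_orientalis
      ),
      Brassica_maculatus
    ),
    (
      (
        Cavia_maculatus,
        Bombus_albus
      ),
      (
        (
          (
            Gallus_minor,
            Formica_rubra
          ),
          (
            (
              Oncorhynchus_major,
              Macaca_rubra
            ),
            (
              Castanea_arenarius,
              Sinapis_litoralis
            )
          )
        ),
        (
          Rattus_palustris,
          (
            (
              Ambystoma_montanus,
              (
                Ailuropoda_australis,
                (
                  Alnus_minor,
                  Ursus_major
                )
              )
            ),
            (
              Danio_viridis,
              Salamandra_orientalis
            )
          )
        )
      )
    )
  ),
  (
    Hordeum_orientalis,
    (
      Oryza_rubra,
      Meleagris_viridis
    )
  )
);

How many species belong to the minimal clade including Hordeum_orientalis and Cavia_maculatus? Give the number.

22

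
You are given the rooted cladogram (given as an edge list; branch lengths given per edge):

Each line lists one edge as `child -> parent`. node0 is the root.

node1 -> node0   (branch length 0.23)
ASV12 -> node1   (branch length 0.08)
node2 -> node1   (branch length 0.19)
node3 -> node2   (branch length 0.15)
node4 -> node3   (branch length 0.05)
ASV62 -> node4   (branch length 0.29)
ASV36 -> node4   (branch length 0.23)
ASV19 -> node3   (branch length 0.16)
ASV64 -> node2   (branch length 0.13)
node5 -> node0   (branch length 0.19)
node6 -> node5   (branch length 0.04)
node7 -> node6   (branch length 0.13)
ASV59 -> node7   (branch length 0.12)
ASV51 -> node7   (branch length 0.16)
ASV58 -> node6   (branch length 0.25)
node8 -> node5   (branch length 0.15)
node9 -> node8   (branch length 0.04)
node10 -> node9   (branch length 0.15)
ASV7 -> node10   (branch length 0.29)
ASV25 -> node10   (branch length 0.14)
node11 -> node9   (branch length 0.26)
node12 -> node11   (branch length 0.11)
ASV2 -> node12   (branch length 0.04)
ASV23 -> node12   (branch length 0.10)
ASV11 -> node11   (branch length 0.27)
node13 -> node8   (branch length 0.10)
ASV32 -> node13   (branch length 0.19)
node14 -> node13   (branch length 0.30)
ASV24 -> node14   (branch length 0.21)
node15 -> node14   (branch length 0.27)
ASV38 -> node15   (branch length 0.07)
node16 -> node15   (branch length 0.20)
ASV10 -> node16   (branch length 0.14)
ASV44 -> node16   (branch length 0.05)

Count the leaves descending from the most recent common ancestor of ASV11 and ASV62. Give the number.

18

The MRCA of ASV11 and ASV62 is the root, so the clade is the entire tree.
That clade contains 18 terminal taxa: ASV10, ASV11, ASV12, ASV19, ASV2, ASV23, ASV24, ASV25, ASV32, ASV36, ASV38, ASV44, ASV51, ASV58, ASV59, ASV62, ASV64, ASV7.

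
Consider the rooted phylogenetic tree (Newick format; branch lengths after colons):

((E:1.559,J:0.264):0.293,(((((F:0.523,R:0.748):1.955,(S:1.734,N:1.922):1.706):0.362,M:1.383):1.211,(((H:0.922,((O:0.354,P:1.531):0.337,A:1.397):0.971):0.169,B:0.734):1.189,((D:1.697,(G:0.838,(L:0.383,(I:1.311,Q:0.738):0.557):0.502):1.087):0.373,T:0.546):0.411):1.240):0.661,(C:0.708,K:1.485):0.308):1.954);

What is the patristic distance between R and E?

The path runs R → … → MRCA → … → E; the MRCA is the root of the tree.
Branch lengths along that path: 0.748 + 1.955 + 0.362 + 1.211 + 0.661 + 1.954 + 0.293 + 1.559 = 8.743.

8.743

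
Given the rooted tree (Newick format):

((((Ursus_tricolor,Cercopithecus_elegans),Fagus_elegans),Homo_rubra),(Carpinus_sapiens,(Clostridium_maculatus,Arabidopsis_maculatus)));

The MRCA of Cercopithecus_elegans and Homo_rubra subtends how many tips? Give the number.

The MRCA of Cercopithecus_elegans and Homo_rubra is the node subtending (((Ursus_tricolor,Cercopithecus_elegans),Fagus_elegans),Homo_rubra).
That clade contains 4 terminal taxa: Cercopithecus_elegans, Fagus_elegans, Homo_rubra, Ursus_tricolor.

4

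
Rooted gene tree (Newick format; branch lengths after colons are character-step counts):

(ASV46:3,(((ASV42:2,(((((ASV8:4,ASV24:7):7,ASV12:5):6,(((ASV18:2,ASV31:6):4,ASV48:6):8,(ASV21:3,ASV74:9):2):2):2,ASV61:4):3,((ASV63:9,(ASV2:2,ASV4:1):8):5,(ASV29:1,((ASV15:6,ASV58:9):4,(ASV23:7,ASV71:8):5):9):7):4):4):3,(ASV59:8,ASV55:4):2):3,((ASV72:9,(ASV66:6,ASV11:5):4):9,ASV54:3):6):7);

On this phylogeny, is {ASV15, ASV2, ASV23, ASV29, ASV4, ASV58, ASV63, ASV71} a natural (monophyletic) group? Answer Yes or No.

Yes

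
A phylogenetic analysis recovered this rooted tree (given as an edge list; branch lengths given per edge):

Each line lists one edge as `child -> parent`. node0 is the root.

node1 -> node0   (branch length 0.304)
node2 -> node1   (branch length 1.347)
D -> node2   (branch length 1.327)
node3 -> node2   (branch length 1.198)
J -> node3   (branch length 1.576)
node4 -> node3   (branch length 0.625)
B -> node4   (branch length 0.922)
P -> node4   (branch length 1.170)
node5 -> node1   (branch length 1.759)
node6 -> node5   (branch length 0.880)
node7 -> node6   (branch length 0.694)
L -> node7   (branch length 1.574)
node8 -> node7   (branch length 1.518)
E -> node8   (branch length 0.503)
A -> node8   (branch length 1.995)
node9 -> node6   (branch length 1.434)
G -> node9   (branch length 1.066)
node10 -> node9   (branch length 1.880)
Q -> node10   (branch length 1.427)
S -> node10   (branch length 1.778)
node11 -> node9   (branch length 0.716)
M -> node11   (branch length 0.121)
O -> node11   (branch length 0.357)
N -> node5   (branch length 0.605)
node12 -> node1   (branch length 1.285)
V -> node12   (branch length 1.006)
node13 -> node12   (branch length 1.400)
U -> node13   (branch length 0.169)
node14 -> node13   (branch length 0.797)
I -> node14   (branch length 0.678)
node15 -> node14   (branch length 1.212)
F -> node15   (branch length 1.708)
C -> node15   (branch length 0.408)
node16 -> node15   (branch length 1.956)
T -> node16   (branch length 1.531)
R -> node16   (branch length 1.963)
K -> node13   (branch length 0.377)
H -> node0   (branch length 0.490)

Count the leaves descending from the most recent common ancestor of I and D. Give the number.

21

The MRCA of I and D is the node subtending ((D,(J,(B,P))),(((L,(E,A)),(G,(Q,S),(M,O))),N),(V,(U,(I,(F,C,(T,R))),K))).
That clade contains 21 terminal taxa: A, B, C, D, E, F, G, I, J, K, L, M, N, O, P, Q, R, S, T, U, V.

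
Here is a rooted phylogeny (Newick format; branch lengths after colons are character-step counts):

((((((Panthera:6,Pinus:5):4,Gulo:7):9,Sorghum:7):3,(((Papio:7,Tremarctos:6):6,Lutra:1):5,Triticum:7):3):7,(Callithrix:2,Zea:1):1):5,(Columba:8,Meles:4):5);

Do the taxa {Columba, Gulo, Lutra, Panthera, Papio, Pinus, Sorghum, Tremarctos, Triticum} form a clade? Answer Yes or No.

No

The MRCA of the listed taxa is the root, so the smallest clade containing them is the whole tree.
That clade also contains Callithrix, Meles, Zea, which are not in the proposed group, so the group is not monophyletic.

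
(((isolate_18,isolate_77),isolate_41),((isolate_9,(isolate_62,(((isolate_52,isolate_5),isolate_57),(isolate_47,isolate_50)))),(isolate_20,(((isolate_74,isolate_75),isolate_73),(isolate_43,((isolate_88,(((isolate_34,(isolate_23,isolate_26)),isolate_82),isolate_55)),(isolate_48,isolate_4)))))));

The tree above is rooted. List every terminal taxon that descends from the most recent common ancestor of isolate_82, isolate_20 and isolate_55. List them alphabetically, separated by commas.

isolate_20, isolate_23, isolate_26, isolate_34, isolate_4, isolate_43, isolate_48, isolate_55, isolate_73, isolate_74, isolate_75, isolate_82, isolate_88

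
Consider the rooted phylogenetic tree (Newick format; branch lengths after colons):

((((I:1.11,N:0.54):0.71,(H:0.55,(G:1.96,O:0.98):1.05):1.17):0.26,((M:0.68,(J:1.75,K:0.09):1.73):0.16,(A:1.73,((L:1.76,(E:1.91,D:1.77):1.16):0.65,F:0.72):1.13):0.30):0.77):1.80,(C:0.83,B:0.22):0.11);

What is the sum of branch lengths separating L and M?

The path runs L → … → MRCA → … → M; the MRCA is the node subtending ((M,(J,K)),(A,((L,(E,D)),F))).
Branch lengths along that path: 1.76 + 0.65 + 1.13 + 0.30 + 0.16 + 0.68 = 4.68.

4.68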